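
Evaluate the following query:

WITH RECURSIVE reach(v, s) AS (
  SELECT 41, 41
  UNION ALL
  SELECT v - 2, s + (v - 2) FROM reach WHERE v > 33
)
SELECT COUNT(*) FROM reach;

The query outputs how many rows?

Base: v=41, s=41.
Iteration 1: 41 > 33 holds -> v = 41 - 2 = 39, s = 41 + 39 = 80.
Iteration 2: 39 > 33 holds -> v = 39 - 2 = 37, s = 80 + 37 = 117.
Iteration 3: 37 > 33 holds -> v = 37 - 2 = 35, s = 117 + 35 = 152.
Iteration 4: 35 > 33 holds -> v = 35 - 2 = 33, s = 152 + 33 = 185.
Iteration 5: 33 > 33 fails; recursion stops.
Total rows emitted: 5.

5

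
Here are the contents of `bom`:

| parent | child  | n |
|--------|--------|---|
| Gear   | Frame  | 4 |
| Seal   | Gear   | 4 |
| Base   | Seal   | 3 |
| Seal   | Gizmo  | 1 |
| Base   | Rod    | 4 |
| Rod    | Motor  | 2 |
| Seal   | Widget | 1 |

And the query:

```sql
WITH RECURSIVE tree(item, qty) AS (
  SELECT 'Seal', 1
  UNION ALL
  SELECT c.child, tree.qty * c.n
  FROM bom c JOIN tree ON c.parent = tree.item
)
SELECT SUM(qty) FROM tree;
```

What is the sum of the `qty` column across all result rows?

23

Base: (Seal, qty=1).
Iteration 1: components of {Seal} -> Gear = 1*4 = 4, Gizmo = 1*1 = 1, Widget = 1*1 = 1.
Iteration 2: components of {Gear,Gizmo,Widget} -> Frame = 4*4 = 16.
Iteration 3: no further components; recursion stops.
SUM(qty) = 1 + 4 + 1 + 1 + 16 = 23.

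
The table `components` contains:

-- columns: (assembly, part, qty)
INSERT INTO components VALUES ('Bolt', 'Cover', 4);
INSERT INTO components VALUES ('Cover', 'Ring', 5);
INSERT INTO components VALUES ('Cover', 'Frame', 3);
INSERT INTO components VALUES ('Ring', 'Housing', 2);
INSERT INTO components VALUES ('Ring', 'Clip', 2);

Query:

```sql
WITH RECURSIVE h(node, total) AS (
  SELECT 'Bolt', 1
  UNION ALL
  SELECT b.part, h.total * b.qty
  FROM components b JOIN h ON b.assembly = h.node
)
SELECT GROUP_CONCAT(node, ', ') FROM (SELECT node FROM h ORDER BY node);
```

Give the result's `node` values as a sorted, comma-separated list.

Bolt, Clip, Cover, Frame, Housing, Ring

Base: (Bolt, total=1).
Iteration 1: components of {Bolt} -> Cover = 1*4 = 4.
Iteration 2: components of {Cover} -> Frame = 4*3 = 12, Ring = 4*5 = 20.
Iteration 3: components of {Frame,Ring} -> Clip = 20*2 = 40, Housing = 20*2 = 40.
Iteration 4: no further components; recursion stops.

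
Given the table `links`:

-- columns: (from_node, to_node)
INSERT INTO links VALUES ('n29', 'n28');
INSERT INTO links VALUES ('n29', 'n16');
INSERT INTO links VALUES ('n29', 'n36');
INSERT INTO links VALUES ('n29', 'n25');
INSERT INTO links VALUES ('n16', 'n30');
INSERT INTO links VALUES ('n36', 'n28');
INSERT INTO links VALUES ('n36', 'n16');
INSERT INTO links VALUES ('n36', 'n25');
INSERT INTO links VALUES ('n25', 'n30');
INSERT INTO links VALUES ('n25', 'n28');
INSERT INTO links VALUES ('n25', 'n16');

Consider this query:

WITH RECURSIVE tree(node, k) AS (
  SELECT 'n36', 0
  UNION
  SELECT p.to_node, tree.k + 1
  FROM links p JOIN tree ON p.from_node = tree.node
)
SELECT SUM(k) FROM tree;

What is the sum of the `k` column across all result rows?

Base: (n36, k=0).
Iteration 1: edges from {n36} -> (n16, k=1), (n25, k=1), (n28, k=1).
Iteration 2: edges from {n16,n25,n28} -> (n16, k=2), (n28, k=2), (n30, k=2). [UNION drops 1 duplicate row(s)]
Iteration 3: edges from {n16,n28,n30} -> (n30, k=3).
Iteration 4: no outgoing edges from {n30}; recursion stops.
SUM(k) = 0 + 1 + 1 + 1 + 2 + 2 + 2 + 3 = 12.

12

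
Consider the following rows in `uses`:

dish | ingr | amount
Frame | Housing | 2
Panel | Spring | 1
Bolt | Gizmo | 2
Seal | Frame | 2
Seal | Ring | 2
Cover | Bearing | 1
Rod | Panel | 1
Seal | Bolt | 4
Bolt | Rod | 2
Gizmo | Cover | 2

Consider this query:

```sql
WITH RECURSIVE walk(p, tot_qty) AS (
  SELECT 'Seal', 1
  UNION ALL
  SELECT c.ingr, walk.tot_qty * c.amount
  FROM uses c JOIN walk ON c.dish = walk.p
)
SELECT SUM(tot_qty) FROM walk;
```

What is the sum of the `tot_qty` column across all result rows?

Base: (Seal, tot_qty=1).
Iteration 1: components of {Seal} -> Bolt = 1*4 = 4, Frame = 1*2 = 2, Ring = 1*2 = 2.
Iteration 2: components of {Bolt,Frame,Ring} -> Gizmo = 4*2 = 8, Housing = 2*2 = 4, Rod = 4*2 = 8.
Iteration 3: components of {Gizmo,Housing,Rod} -> Cover = 8*2 = 16, Panel = 8*1 = 8.
Iteration 4: components of {Cover,Panel} -> Bearing = 16*1 = 16, Spring = 8*1 = 8.
Iteration 5: no further components; recursion stops.
SUM(tot_qty) = 1 + 4 + 2 + 2 + 8 + 8 + 4 + 8 + 16 + 8 + 16 = 77.

77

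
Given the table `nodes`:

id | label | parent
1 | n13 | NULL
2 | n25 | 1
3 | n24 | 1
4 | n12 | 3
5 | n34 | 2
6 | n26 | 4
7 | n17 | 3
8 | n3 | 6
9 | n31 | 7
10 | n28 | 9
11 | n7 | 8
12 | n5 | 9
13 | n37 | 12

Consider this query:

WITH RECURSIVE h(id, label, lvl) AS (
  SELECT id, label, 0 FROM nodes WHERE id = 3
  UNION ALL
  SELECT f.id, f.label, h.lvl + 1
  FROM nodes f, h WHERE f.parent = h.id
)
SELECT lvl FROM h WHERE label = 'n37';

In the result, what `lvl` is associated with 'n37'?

Base: id=3 (n24) at lvl 0.
Iteration 1: rows with parent in {3} -> n12 (id 4, lvl 1), n17 (id 7, lvl 1).
Iteration 2: rows with parent in {4,7} -> n26 (id 6, lvl 2), n31 (id 9, lvl 2).
Iteration 3: rows with parent in {6,9} -> n3 (id 8, lvl 3), n28 (id 10, lvl 3), n5 (id 12, lvl 3).
Iteration 4: rows with parent in {8,10,12} -> n7 (id 11, lvl 4), n37 (id 13, lvl 4).
Iteration 5: no rows with parent in {11,13}; recursion stops.

4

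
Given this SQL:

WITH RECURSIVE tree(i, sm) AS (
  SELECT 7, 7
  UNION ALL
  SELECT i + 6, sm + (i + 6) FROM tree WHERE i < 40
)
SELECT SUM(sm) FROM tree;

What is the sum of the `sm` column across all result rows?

Base: i=7, sm=7.
Iteration 1: 7 < 40 holds -> i = 7 + 6 = 13, sm = 7 + 13 = 20.
Iteration 2: 13 < 40 holds -> i = 13 + 6 = 19, sm = 20 + 19 = 39.
Iteration 3: 19 < 40 holds -> i = 19 + 6 = 25, sm = 39 + 25 = 64.
Iteration 4: 25 < 40 holds -> i = 25 + 6 = 31, sm = 64 + 31 = 95.
Iteration 5: 31 < 40 holds -> i = 31 + 6 = 37, sm = 95 + 37 = 132.
Iteration 6: 37 < 40 holds -> i = 37 + 6 = 43, sm = 132 + 43 = 175.
Iteration 7: 43 < 40 fails; recursion stops.
SUM(sm) = 7 + 20 + 39 + 64 + 95 + 132 + 175 = 532.

532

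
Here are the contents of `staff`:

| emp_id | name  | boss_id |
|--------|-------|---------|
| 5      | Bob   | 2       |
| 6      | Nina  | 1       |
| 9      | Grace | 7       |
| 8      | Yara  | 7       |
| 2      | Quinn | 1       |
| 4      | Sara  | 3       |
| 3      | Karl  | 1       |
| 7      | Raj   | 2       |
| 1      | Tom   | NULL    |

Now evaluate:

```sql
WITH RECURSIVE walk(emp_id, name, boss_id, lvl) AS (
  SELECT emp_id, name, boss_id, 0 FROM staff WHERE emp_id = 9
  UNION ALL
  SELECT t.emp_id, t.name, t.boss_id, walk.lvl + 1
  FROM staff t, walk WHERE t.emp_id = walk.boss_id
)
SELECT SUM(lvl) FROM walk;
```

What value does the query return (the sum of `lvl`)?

6

Base: emp_id=9 (Grace), boss_id=7, lvl 0.
Iteration 1: join on emp_id=7 -> Raj (id 7, boss_id=2, lvl 1).
Iteration 2: join on emp_id=2 -> Quinn (id 2, boss_id=1, lvl 2).
Iteration 3: join on emp_id=1 -> Tom (id 1, boss_id=NULL, lvl 3).
Iteration 4: boss_id is NULL; no match; recursion stops.
SUM(lvl) = 0 + 1 + 2 + 3 = 6.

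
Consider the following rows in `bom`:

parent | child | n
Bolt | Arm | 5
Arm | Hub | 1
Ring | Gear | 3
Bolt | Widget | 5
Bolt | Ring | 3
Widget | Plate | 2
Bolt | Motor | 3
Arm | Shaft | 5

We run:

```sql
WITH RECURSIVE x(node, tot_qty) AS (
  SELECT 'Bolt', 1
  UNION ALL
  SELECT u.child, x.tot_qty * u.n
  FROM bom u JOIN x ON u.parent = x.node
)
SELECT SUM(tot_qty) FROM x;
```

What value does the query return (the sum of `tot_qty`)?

Base: (Bolt, tot_qty=1).
Iteration 1: components of {Bolt} -> Arm = 1*5 = 5, Motor = 1*3 = 3, Ring = 1*3 = 3, Widget = 1*5 = 5.
Iteration 2: components of {Arm,Motor,Ring,Widget} -> Gear = 3*3 = 9, Hub = 5*1 = 5, Plate = 5*2 = 10, Shaft = 5*5 = 25.
Iteration 3: no further components; recursion stops.
SUM(tot_qty) = 1 + 3 + 5 + 5 + 3 + 25 + 5 + 10 + 9 = 66.

66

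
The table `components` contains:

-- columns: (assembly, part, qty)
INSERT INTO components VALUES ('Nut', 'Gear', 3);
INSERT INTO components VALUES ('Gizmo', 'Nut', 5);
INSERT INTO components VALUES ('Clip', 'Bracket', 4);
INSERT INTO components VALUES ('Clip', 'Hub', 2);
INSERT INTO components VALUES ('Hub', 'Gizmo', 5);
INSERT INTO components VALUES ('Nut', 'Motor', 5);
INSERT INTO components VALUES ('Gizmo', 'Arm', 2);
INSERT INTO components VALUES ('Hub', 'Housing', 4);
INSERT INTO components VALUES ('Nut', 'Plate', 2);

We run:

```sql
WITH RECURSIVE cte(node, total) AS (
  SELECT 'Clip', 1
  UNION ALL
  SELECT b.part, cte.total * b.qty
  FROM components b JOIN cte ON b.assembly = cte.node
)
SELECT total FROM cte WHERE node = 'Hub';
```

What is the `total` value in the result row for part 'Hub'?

2

Base: (Clip, total=1).
Iteration 1: components of {Clip} -> Bracket = 1*4 = 4, Hub = 1*2 = 2.
Iteration 2: components of {Bracket,Hub} -> Gizmo = 2*5 = 10, Housing = 2*4 = 8.
Iteration 3: components of {Gizmo,Housing} -> Arm = 10*2 = 20, Nut = 10*5 = 50.
Iteration 4: components of {Arm,Nut} -> Gear = 50*3 = 150, Motor = 50*5 = 250, Plate = 50*2 = 100.
Iteration 5: no further components; recursion stops.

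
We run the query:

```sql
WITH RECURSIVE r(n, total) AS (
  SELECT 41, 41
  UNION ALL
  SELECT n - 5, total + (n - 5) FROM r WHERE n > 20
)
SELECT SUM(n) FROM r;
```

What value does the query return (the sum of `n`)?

171

Base: n=41, total=41.
Iteration 1: 41 > 20 holds -> n = 41 - 5 = 36, total = 41 + 36 = 77.
Iteration 2: 36 > 20 holds -> n = 36 - 5 = 31, total = 77 + 31 = 108.
Iteration 3: 31 > 20 holds -> n = 31 - 5 = 26, total = 108 + 26 = 134.
Iteration 4: 26 > 20 holds -> n = 26 - 5 = 21, total = 134 + 21 = 155.
Iteration 5: 21 > 20 holds -> n = 21 - 5 = 16, total = 155 + 16 = 171.
Iteration 6: 16 > 20 fails; recursion stops.
SUM(n) = 41 + 36 + 31 + 26 + 21 + 16 = 171.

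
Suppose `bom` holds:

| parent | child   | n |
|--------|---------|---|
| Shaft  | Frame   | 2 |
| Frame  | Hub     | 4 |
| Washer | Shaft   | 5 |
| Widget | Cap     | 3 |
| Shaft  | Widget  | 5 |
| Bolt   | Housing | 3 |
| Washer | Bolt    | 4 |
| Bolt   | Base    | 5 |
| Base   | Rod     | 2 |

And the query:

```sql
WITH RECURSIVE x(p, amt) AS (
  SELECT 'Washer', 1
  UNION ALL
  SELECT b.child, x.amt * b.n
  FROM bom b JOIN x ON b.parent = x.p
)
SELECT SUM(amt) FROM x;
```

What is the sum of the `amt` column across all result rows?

Base: (Washer, amt=1).
Iteration 1: components of {Washer} -> Bolt = 1*4 = 4, Shaft = 1*5 = 5.
Iteration 2: components of {Bolt,Shaft} -> Base = 4*5 = 20, Frame = 5*2 = 10, Housing = 4*3 = 12, Widget = 5*5 = 25.
Iteration 3: components of {Base,Frame,Housing,Widget} -> Cap = 25*3 = 75, Hub = 10*4 = 40, Rod = 20*2 = 40.
Iteration 4: no further components; recursion stops.
SUM(amt) = 1 + 5 + 4 + 10 + 25 + 20 + 12 + 40 + 75 + 40 = 232.

232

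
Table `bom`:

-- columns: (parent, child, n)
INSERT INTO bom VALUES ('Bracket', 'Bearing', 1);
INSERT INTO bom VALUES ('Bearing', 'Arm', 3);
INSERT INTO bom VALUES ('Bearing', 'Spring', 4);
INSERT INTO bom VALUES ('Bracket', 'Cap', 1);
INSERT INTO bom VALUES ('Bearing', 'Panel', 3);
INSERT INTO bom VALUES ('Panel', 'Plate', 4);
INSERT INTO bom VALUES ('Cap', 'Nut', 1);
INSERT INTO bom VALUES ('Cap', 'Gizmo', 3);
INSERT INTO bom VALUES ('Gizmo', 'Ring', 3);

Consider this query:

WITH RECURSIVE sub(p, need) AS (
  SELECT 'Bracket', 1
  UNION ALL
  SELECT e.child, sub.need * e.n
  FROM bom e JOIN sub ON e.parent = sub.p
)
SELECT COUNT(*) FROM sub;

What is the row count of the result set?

10

Base: (Bracket, need=1).
Iteration 1: components of {Bracket} -> Bearing = 1*1 = 1, Cap = 1*1 = 1.
Iteration 2: components of {Bearing,Cap} -> Arm = 1*3 = 3, Gizmo = 1*3 = 3, Nut = 1*1 = 1, Panel = 1*3 = 3, Spring = 1*4 = 4.
Iteration 3: components of {Arm,Gizmo,Nut,Panel,Spring} -> Plate = 3*4 = 12, Ring = 3*3 = 9.
Iteration 4: no further components; recursion stops.
Total rows emitted: 10.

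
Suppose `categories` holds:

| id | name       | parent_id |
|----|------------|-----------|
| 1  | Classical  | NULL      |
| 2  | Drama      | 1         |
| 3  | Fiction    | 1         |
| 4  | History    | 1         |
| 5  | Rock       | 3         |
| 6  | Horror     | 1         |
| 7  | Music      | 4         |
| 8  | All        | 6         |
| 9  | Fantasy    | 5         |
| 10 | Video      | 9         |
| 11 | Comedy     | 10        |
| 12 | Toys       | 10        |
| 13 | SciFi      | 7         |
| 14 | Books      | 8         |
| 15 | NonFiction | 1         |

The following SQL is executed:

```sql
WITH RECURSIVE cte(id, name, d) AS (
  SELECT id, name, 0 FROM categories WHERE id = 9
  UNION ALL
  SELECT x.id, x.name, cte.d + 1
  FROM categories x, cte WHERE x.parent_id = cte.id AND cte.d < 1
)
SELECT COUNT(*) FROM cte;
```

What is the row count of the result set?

Base: id=9 (Fantasy) at d 0.
Iteration 1: rows with parent_id in {9} -> Video (id 10, d 1).
Iteration 2: d < 1 fails for all current rows; recursion stops.
Total rows emitted: 2.

2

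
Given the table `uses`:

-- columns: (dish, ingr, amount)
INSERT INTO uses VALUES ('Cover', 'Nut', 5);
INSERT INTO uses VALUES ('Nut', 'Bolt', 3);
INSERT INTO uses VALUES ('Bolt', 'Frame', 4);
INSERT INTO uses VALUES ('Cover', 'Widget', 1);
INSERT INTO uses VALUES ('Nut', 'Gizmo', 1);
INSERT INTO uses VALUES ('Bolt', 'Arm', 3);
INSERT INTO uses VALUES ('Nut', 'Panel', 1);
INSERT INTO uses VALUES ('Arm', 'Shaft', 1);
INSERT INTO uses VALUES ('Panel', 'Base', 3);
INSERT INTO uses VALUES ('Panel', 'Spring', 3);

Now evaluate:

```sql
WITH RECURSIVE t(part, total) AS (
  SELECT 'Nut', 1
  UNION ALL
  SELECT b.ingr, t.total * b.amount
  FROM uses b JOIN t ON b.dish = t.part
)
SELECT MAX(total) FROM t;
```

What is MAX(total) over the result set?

Base: (Nut, total=1).
Iteration 1: components of {Nut} -> Bolt = 1*3 = 3, Gizmo = 1*1 = 1, Panel = 1*1 = 1.
Iteration 2: components of {Bolt,Gizmo,Panel} -> Arm = 3*3 = 9, Base = 1*3 = 3, Frame = 3*4 = 12, Spring = 1*3 = 3.
Iteration 3: components of {Arm,Base,Frame,Spring} -> Shaft = 9*1 = 9.
Iteration 4: no further components; recursion stops.
total values: 1, 3, 1, 1, 12, 9, 3, 3, 9; the maximum is 12.

12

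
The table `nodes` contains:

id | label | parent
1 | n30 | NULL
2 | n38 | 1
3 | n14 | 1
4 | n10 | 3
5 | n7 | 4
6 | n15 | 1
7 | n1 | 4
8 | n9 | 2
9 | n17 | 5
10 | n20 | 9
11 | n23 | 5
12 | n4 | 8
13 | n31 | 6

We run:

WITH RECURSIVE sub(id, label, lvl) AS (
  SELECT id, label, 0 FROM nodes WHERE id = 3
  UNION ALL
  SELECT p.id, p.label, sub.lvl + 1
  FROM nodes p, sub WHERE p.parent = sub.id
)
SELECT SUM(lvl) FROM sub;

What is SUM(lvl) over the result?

Base: id=3 (n14) at lvl 0.
Iteration 1: rows with parent in {3} -> n10 (id 4, lvl 1).
Iteration 2: rows with parent in {4} -> n7 (id 5, lvl 2), n1 (id 7, lvl 2).
Iteration 3: rows with parent in {5,7} -> n17 (id 9, lvl 3), n23 (id 11, lvl 3).
Iteration 4: rows with parent in {9,11} -> n20 (id 10, lvl 4).
Iteration 5: no rows with parent in {10}; recursion stops.
SUM(lvl) = 0 + 1 + 2 + 2 + 3 + 3 + 4 = 15.

15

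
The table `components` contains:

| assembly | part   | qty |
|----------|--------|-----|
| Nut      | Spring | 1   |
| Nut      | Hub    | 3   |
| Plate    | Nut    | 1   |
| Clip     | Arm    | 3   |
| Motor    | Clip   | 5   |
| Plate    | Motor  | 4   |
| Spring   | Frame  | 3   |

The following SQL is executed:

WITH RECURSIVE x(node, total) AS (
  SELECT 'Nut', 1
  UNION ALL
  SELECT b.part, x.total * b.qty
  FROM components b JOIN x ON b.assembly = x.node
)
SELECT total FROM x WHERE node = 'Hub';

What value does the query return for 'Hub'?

Base: (Nut, total=1).
Iteration 1: components of {Nut} -> Hub = 1*3 = 3, Spring = 1*1 = 1.
Iteration 2: components of {Hub,Spring} -> Frame = 1*3 = 3.
Iteration 3: no further components; recursion stops.

3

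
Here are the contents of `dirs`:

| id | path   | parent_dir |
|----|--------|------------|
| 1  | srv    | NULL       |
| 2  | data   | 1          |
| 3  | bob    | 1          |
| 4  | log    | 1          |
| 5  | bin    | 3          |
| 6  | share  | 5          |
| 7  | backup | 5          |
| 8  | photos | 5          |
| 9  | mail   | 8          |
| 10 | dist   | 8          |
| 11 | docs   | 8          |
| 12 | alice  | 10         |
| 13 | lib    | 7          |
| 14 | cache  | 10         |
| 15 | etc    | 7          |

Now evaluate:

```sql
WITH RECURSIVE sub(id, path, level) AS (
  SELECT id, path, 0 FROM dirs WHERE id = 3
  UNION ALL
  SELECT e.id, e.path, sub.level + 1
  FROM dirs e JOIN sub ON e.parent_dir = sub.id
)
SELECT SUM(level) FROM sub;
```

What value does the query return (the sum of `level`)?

30

Base: id=3 (bob) at level 0.
Iteration 1: rows with parent_dir in {3} -> bin (id 5, level 1).
Iteration 2: rows with parent_dir in {5} -> share (id 6, level 2), backup (id 7, level 2), photos (id 8, level 2).
Iteration 3: rows with parent_dir in {6,7,8} -> mail (id 9, level 3), dist (id 10, level 3), docs (id 11, level 3), lib (id 13, level 3), etc (id 15, level 3).
Iteration 4: rows with parent_dir in {9,10,11,13,15} -> alice (id 12, level 4), cache (id 14, level 4).
Iteration 5: no rows with parent_dir in {12,14}; recursion stops.
SUM(level) = 0 + 1 + 2 + 2 + 2 + 3 + 3 + 3 + 3 + 3 + 4 + 4 = 30.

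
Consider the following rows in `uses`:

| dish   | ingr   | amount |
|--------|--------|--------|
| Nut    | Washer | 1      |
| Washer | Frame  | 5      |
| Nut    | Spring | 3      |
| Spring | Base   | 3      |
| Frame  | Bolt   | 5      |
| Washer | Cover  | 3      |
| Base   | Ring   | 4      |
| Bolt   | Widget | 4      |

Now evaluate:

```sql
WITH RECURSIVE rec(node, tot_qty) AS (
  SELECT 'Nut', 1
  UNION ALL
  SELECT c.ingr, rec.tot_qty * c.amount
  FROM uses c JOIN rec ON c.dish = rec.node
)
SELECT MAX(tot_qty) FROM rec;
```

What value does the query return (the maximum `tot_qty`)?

100

Base: (Nut, tot_qty=1).
Iteration 1: components of {Nut} -> Spring = 1*3 = 3, Washer = 1*1 = 1.
Iteration 2: components of {Spring,Washer} -> Base = 3*3 = 9, Cover = 1*3 = 3, Frame = 1*5 = 5.
Iteration 3: components of {Base,Cover,Frame} -> Bolt = 5*5 = 25, Ring = 9*4 = 36.
Iteration 4: components of {Bolt,Ring} -> Widget = 25*4 = 100.
Iteration 5: no further components; recursion stops.
tot_qty values: 1, 1, 3, 5, 3, 9, 25, 36, 100; the maximum is 100.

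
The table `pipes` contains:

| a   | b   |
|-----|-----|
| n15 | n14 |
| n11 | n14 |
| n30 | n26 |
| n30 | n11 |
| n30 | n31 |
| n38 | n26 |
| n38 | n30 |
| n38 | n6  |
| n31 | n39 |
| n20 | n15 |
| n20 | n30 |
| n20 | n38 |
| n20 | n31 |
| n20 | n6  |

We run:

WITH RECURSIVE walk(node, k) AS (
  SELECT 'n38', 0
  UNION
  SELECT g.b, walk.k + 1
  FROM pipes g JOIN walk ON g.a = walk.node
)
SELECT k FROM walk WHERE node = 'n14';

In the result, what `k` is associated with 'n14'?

3

Base: (n38, k=0).
Iteration 1: edges from {n38} -> (n26, k=1), (n30, k=1), (n6, k=1).
Iteration 2: edges from {n26,n30,n6} -> (n11, k=2), (n26, k=2), (n31, k=2).
Iteration 3: edges from {n11,n26,n31} -> (n14, k=3), (n39, k=3).
Iteration 4: no outgoing edges from {n14,n39}; recursion stops.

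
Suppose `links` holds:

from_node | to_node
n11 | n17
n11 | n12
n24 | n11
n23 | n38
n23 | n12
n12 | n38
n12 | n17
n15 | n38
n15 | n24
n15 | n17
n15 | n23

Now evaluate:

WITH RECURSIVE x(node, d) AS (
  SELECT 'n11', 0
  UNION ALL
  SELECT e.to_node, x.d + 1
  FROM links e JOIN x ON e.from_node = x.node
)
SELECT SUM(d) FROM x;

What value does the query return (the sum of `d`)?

6

Base: (n11, d=0).
Iteration 1: edges from {n11} -> (n12, d=1), (n17, d=1).
Iteration 2: edges from {n12,n17} -> (n17, d=2), (n38, d=2).
Iteration 3: no outgoing edges from {n17,n38}; recursion stops.
SUM(d) = 0 + 1 + 1 + 2 + 2 = 6.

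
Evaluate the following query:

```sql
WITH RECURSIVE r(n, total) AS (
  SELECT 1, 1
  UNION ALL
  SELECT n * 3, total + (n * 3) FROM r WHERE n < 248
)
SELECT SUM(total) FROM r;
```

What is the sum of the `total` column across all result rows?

Base: n=1, total=1.
Iteration 1: 1 < 248 holds -> n = 1 * 3 = 3, total = 1 + 3 = 4.
Iteration 2: 3 < 248 holds -> n = 3 * 3 = 9, total = 4 + 9 = 13.
Iteration 3: 9 < 248 holds -> n = 9 * 3 = 27, total = 13 + 27 = 40.
Iteration 4: 27 < 248 holds -> n = 27 * 3 = 81, total = 40 + 81 = 121.
Iteration 5: 81 < 248 holds -> n = 81 * 3 = 243, total = 121 + 243 = 364.
Iteration 6: 243 < 248 holds -> n = 243 * 3 = 729, total = 364 + 729 = 1093.
Iteration 7: 729 < 248 fails; recursion stops.
SUM(total) = 1 + 4 + 13 + 40 + 121 + 364 + 1093 = 1636.

1636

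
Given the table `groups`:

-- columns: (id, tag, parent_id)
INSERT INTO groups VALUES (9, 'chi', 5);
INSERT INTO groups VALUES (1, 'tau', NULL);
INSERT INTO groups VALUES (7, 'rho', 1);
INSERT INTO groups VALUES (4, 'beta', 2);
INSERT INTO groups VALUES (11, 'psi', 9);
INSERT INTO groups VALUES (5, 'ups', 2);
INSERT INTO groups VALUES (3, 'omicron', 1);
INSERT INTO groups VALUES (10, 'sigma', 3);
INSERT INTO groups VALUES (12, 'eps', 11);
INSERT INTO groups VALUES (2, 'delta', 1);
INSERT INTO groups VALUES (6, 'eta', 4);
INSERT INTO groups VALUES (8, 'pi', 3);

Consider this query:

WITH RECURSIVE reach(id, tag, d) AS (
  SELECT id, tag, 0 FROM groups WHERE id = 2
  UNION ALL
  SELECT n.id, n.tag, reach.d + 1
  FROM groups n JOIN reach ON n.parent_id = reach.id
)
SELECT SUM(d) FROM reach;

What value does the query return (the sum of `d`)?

Base: id=2 (delta) at d 0.
Iteration 1: rows with parent_id in {2} -> beta (id 4, d 1), ups (id 5, d 1).
Iteration 2: rows with parent_id in {4,5} -> eta (id 6, d 2), chi (id 9, d 2).
Iteration 3: rows with parent_id in {6,9} -> psi (id 11, d 3).
Iteration 4: rows with parent_id in {11} -> eps (id 12, d 4).
Iteration 5: no rows with parent_id in {12}; recursion stops.
SUM(d) = 0 + 1 + 1 + 2 + 2 + 3 + 4 = 13.

13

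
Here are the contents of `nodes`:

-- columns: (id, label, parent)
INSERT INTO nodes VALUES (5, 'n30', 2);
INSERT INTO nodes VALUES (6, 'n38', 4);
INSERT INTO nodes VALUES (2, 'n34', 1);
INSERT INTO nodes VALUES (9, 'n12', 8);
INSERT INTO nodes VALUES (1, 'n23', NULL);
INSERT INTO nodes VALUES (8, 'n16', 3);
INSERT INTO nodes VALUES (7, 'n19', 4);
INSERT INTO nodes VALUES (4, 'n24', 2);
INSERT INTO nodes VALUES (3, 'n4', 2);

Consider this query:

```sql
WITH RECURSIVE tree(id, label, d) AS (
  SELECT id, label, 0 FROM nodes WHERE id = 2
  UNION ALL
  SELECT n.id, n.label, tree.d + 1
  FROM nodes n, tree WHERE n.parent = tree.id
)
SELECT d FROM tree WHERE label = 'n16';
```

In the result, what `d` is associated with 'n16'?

2

Base: id=2 (n34) at d 0.
Iteration 1: rows with parent in {2} -> n4 (id 3, d 1), n24 (id 4, d 1), n30 (id 5, d 1).
Iteration 2: rows with parent in {3,4,5} -> n38 (id 6, d 2), n19 (id 7, d 2), n16 (id 8, d 2).
Iteration 3: rows with parent in {6,7,8} -> n12 (id 9, d 3).
Iteration 4: no rows with parent in {9}; recursion stops.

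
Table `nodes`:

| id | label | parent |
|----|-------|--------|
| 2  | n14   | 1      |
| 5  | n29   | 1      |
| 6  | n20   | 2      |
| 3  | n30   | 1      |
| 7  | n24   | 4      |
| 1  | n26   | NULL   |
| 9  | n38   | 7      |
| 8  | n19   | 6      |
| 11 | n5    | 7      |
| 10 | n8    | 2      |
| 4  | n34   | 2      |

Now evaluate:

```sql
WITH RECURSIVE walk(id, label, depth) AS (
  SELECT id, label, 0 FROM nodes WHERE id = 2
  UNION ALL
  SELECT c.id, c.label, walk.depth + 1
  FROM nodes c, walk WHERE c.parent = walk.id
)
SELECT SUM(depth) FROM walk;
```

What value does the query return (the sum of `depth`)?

Base: id=2 (n14) at depth 0.
Iteration 1: rows with parent in {2} -> n34 (id 4, depth 1), n20 (id 6, depth 1), n8 (id 10, depth 1).
Iteration 2: rows with parent in {4,6,10} -> n24 (id 7, depth 2), n19 (id 8, depth 2).
Iteration 3: rows with parent in {7,8} -> n38 (id 9, depth 3), n5 (id 11, depth 3).
Iteration 4: no rows with parent in {9,11}; recursion stops.
SUM(depth) = 0 + 1 + 1 + 1 + 2 + 2 + 3 + 3 = 13.

13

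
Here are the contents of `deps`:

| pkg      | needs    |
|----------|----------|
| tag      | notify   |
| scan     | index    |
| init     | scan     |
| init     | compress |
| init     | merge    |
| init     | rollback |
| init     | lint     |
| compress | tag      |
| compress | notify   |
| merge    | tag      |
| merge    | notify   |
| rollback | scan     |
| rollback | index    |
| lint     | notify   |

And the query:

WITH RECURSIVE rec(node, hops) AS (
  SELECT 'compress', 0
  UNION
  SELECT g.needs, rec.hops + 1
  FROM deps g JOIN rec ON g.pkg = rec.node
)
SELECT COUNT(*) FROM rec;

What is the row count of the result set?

Base: (compress, hops=0).
Iteration 1: edges from {compress} -> (notify, hops=1), (tag, hops=1).
Iteration 2: edges from {notify,tag} -> (notify, hops=2).
Iteration 3: no outgoing edges from {notify}; recursion stops.
Total rows emitted: 4.

4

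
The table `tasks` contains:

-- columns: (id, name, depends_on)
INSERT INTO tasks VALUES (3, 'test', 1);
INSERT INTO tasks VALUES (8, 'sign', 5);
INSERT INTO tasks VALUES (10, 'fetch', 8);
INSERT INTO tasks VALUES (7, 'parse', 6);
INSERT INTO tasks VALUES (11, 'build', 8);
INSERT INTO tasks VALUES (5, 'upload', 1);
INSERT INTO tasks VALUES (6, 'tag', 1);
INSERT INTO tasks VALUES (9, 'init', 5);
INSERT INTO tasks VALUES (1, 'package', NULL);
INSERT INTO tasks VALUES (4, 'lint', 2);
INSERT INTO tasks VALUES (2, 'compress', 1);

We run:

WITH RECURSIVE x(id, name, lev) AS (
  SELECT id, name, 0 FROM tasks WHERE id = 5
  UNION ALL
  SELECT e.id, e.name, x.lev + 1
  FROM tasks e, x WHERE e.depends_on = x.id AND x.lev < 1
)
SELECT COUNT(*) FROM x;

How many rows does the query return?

3

Base: id=5 (upload) at lev 0.
Iteration 1: rows with depends_on in {5} -> sign (id 8, lev 1), init (id 9, lev 1).
Iteration 2: lev < 1 fails for all current rows; recursion stops.
Total rows emitted: 3.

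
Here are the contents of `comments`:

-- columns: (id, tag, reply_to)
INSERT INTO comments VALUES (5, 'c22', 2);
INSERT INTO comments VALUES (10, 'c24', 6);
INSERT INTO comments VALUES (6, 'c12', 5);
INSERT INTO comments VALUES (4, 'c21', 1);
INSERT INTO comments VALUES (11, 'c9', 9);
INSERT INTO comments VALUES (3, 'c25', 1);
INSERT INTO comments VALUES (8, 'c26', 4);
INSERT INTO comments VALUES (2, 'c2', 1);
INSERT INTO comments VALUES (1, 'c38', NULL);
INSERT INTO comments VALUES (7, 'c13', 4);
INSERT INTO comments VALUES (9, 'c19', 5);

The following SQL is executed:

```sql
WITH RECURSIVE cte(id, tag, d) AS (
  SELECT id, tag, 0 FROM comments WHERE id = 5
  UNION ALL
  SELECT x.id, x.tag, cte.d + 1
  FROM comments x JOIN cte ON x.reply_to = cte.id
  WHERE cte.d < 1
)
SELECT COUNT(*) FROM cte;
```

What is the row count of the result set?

Base: id=5 (c22) at d 0.
Iteration 1: rows with reply_to in {5} -> c12 (id 6, d 1), c19 (id 9, d 1).
Iteration 2: d < 1 fails for all current rows; recursion stops.
Total rows emitted: 3.

3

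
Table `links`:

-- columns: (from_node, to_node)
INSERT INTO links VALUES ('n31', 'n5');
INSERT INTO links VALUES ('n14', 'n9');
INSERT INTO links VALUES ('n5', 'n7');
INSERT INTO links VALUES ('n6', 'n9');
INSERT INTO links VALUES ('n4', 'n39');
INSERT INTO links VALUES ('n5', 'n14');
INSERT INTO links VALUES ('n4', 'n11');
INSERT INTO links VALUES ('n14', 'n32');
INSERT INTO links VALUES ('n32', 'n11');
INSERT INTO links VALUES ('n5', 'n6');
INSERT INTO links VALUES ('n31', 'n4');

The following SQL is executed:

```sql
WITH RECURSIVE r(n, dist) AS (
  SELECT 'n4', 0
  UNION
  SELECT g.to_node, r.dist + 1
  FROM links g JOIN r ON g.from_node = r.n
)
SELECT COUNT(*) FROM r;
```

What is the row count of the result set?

Base: (n4, dist=0).
Iteration 1: edges from {n4} -> (n11, dist=1), (n39, dist=1).
Iteration 2: no outgoing edges from {n11,n39}; recursion stops.
Total rows emitted: 3.

3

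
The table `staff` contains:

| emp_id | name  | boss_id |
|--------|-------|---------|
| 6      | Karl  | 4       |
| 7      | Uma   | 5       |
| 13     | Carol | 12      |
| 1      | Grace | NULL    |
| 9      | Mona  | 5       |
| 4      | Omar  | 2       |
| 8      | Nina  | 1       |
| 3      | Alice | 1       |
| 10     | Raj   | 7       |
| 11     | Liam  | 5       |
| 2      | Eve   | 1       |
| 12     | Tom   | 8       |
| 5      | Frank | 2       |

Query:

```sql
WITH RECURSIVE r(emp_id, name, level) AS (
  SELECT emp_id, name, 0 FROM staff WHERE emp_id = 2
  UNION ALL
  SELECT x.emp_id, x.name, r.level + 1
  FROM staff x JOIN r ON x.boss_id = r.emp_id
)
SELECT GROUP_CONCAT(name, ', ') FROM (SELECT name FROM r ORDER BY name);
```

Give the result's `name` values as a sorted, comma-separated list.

Eve, Frank, Karl, Liam, Mona, Omar, Raj, Uma

Base: emp_id=2 (Eve) at level 0.
Iteration 1: rows with boss_id in {2} -> Omar (id 4, level 1), Frank (id 5, level 1).
Iteration 2: rows with boss_id in {4,5} -> Karl (id 6, level 2), Uma (id 7, level 2), Mona (id 9, level 2), Liam (id 11, level 2).
Iteration 3: rows with boss_id in {6,7,9,11} -> Raj (id 10, level 3).
Iteration 4: no rows with boss_id in {10}; recursion stops.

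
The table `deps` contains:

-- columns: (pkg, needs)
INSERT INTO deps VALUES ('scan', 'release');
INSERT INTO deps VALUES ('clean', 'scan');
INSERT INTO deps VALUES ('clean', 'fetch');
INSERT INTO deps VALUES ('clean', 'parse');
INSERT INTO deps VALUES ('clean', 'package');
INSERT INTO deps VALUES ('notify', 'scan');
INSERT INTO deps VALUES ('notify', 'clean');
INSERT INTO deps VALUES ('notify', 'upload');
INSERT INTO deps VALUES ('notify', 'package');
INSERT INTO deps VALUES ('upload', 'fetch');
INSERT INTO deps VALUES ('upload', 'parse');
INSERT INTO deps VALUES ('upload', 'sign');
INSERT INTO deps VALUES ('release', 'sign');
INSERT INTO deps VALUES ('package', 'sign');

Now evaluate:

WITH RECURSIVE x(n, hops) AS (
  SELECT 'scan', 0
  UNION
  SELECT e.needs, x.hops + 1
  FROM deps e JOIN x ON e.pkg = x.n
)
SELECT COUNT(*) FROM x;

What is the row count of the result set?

3

Base: (scan, hops=0).
Iteration 1: edges from {scan} -> (release, hops=1).
Iteration 2: edges from {release} -> (sign, hops=2).
Iteration 3: no outgoing edges from {sign}; recursion stops.
Total rows emitted: 3.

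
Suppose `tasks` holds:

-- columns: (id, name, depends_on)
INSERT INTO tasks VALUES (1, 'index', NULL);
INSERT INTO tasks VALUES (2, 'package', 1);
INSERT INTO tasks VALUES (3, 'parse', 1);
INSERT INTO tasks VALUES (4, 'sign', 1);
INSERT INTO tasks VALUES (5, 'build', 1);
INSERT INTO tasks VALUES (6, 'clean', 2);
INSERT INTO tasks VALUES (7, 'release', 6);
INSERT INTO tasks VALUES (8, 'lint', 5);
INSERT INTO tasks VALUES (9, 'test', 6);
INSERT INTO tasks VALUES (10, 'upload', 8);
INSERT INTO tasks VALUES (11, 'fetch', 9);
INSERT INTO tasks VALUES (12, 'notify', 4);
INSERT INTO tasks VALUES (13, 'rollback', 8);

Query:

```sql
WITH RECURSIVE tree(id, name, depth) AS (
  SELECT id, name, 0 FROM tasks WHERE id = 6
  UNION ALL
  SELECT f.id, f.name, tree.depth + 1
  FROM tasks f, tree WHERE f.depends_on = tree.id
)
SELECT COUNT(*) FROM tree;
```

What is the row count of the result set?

4

Base: id=6 (clean) at depth 0.
Iteration 1: rows with depends_on in {6} -> release (id 7, depth 1), test (id 9, depth 1).
Iteration 2: rows with depends_on in {7,9} -> fetch (id 11, depth 2).
Iteration 3: no rows with depends_on in {11}; recursion stops.
Total rows emitted: 4.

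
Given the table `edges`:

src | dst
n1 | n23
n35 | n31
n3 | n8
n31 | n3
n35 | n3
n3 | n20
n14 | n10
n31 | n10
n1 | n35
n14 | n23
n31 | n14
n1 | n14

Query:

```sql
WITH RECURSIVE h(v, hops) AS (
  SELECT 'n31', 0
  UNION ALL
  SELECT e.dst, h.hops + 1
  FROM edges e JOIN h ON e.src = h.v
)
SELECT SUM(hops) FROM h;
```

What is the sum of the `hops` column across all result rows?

11

Base: (n31, hops=0).
Iteration 1: edges from {n31} -> (n10, hops=1), (n14, hops=1), (n3, hops=1).
Iteration 2: edges from {n10,n14,n3} -> (n10, hops=2), (n20, hops=2), (n23, hops=2), (n8, hops=2).
Iteration 3: no outgoing edges from {n10,n20,n23,n8}; recursion stops.
SUM(hops) = 0 + 1 + 1 + 1 + 2 + 2 + 2 + 2 = 11.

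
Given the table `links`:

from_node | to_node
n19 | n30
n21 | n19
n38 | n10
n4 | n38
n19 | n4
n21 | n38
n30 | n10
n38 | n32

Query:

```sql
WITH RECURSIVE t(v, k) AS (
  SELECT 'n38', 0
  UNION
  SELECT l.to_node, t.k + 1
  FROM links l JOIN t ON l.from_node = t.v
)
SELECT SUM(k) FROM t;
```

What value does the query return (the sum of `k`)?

Base: (n38, k=0).
Iteration 1: edges from {n38} -> (n10, k=1), (n32, k=1).
Iteration 2: no outgoing edges from {n10,n32}; recursion stops.
SUM(k) = 0 + 1 + 1 = 2.

2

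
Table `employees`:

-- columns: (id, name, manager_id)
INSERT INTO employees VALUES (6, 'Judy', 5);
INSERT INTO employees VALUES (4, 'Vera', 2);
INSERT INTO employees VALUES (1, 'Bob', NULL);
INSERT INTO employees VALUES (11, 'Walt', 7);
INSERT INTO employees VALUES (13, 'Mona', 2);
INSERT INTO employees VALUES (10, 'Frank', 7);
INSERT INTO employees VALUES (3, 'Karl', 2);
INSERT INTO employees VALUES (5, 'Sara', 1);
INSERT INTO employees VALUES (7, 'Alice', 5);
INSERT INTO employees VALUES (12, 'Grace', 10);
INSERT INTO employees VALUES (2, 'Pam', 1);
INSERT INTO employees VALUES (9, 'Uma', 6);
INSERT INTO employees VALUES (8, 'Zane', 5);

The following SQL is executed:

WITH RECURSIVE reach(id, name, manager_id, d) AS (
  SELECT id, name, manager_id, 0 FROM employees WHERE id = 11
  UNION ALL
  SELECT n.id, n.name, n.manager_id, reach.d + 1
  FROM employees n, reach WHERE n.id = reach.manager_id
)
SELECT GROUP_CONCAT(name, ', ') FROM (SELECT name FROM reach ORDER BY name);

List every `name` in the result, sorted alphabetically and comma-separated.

Base: id=11 (Walt), manager_id=7, d 0.
Iteration 1: join on id=7 -> Alice (id 7, manager_id=5, d 1).
Iteration 2: join on id=5 -> Sara (id 5, manager_id=1, d 2).
Iteration 3: join on id=1 -> Bob (id 1, manager_id=NULL, d 3).
Iteration 4: manager_id is NULL; no match; recursion stops.

Alice, Bob, Sara, Walt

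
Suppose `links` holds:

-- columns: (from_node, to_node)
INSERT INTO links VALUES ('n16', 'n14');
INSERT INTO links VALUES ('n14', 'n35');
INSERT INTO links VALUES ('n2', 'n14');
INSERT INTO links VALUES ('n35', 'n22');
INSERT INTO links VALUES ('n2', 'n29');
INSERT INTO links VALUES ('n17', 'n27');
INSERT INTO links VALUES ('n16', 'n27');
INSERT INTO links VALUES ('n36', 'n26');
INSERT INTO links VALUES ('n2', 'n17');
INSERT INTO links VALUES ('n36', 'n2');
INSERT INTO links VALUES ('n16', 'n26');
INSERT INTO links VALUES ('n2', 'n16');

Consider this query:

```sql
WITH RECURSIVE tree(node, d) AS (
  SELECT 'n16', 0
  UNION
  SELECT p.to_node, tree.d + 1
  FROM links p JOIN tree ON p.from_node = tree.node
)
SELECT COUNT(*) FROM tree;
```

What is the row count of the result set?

6

Base: (n16, d=0).
Iteration 1: edges from {n16} -> (n14, d=1), (n26, d=1), (n27, d=1).
Iteration 2: edges from {n14,n26,n27} -> (n35, d=2).
Iteration 3: edges from {n35} -> (n22, d=3).
Iteration 4: no outgoing edges from {n22}; recursion stops.
Total rows emitted: 6.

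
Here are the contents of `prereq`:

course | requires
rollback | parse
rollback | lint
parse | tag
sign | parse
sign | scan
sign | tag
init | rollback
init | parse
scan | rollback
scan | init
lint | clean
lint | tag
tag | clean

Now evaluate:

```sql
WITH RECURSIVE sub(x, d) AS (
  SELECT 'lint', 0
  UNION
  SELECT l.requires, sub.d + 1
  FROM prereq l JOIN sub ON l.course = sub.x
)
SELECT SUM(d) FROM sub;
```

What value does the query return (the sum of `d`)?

Base: (lint, d=0).
Iteration 1: edges from {lint} -> (clean, d=1), (tag, d=1).
Iteration 2: edges from {clean,tag} -> (clean, d=2).
Iteration 3: no outgoing edges from {clean}; recursion stops.
SUM(d) = 0 + 1 + 1 + 2 = 4.

4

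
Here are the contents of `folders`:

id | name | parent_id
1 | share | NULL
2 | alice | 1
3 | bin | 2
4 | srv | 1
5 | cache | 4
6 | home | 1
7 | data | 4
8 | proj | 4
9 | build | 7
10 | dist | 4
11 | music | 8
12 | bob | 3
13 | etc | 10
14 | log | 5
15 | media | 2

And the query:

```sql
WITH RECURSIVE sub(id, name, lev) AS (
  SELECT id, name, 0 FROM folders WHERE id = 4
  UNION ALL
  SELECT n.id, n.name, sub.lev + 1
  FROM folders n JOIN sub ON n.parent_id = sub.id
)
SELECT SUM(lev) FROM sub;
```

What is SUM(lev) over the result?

Base: id=4 (srv) at lev 0.
Iteration 1: rows with parent_id in {4} -> cache (id 5, lev 1), data (id 7, lev 1), proj (id 8, lev 1), dist (id 10, lev 1).
Iteration 2: rows with parent_id in {5,7,8,10} -> build (id 9, lev 2), music (id 11, lev 2), etc (id 13, lev 2), log (id 14, lev 2).
Iteration 3: no rows with parent_id in {9,11,13,14}; recursion stops.
SUM(lev) = 0 + 1 + 1 + 1 + 1 + 2 + 2 + 2 + 2 = 12.

12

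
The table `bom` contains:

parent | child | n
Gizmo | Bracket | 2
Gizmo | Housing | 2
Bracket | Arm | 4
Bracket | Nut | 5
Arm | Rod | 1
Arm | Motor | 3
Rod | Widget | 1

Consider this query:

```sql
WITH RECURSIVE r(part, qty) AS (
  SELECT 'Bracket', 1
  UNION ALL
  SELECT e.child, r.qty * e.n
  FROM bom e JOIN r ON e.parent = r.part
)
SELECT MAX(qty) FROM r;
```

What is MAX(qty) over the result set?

12

Base: (Bracket, qty=1).
Iteration 1: components of {Bracket} -> Arm = 1*4 = 4, Nut = 1*5 = 5.
Iteration 2: components of {Arm,Nut} -> Motor = 4*3 = 12, Rod = 4*1 = 4.
Iteration 3: components of {Motor,Rod} -> Widget = 4*1 = 4.
Iteration 4: no further components; recursion stops.
qty values: 1, 4, 5, 4, 12, 4; the maximum is 12.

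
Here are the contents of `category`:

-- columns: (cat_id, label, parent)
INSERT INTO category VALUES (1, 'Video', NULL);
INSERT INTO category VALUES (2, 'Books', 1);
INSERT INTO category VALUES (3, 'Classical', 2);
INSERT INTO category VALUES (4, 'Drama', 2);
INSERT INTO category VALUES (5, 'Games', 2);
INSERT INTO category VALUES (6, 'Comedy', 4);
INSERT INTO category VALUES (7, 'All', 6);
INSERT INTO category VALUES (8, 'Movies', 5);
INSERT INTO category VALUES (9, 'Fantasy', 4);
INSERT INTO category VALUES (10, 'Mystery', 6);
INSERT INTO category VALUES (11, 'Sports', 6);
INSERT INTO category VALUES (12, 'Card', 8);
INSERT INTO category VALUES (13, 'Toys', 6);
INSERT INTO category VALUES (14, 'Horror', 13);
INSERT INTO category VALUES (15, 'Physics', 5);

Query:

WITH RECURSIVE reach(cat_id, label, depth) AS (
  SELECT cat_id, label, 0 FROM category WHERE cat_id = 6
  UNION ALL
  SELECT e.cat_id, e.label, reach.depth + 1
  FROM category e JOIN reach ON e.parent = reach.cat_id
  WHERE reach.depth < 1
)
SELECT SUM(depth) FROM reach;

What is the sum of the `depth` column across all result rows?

4

Base: cat_id=6 (Comedy) at depth 0.
Iteration 1: rows with parent in {6} -> All (id 7, depth 1), Mystery (id 10, depth 1), Sports (id 11, depth 1), Toys (id 13, depth 1).
Iteration 2: depth < 1 fails for all current rows; recursion stops.
SUM(depth) = 0 + 1 + 1 + 1 + 1 = 4.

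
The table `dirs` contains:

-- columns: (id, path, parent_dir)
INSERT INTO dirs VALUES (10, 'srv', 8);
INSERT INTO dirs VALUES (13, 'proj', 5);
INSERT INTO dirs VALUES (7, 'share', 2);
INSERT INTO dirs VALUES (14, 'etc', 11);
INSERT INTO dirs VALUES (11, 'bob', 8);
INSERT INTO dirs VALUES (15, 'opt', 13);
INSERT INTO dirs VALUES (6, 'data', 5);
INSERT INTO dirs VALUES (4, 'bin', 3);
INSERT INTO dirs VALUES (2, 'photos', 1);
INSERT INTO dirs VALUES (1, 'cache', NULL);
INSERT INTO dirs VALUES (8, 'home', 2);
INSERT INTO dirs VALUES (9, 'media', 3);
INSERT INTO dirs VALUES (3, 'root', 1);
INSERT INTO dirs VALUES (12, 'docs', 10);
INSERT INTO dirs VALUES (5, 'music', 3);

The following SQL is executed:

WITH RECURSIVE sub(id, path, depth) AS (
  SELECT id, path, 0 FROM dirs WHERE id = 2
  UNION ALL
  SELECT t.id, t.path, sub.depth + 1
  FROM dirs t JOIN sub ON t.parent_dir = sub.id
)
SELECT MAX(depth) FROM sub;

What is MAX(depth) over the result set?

3

Base: id=2 (photos) at depth 0.
Iteration 1: rows with parent_dir in {2} -> share (id 7, depth 1), home (id 8, depth 1).
Iteration 2: rows with parent_dir in {7,8} -> srv (id 10, depth 2), bob (id 11, depth 2).
Iteration 3: rows with parent_dir in {10,11} -> docs (id 12, depth 3), etc (id 14, depth 3).
Iteration 4: no rows with parent_dir in {12,14}; recursion stops.
depth values: 0, 1, 1, 2, 2, 3, 3; the maximum is 3.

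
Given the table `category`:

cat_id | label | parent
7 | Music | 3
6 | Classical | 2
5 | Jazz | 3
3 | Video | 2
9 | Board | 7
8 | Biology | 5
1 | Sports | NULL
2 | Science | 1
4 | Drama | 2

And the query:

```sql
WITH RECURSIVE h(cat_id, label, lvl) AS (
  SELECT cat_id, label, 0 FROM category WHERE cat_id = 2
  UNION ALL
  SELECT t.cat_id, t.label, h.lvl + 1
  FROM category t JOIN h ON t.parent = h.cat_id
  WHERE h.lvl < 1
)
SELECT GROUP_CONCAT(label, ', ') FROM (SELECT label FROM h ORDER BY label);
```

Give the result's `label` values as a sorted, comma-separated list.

Classical, Drama, Science, Video

Base: cat_id=2 (Science) at lvl 0.
Iteration 1: rows with parent in {2} -> Video (id 3, lvl 1), Drama (id 4, lvl 1), Classical (id 6, lvl 1).
Iteration 2: lvl < 1 fails for all current rows; recursion stops.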